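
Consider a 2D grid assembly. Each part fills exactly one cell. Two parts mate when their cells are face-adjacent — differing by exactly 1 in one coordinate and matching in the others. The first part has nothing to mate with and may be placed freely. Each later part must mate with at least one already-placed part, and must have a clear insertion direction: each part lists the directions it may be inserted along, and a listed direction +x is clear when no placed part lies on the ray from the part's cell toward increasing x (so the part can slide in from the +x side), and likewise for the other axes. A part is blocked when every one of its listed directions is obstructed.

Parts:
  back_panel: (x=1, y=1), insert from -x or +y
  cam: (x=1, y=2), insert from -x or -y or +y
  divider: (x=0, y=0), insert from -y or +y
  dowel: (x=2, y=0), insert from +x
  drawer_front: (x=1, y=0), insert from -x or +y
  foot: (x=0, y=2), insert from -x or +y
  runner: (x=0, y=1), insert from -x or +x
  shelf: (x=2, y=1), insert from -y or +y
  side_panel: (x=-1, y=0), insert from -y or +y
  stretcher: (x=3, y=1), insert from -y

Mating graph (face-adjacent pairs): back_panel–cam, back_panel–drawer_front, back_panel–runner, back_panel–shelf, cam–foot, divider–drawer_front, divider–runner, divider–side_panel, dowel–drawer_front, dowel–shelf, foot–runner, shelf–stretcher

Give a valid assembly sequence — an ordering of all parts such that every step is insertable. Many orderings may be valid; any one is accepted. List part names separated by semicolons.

cam; back_panel; runner; drawer_front; dowel; divider; side_panel; shelf; foot; stretcher

1. cam@(1, 2) [-x clear] — {cam}
2. back_panel@(1, 1) [-x clear] — {back_panel, cam}
3. runner@(0, 1) [-x clear] — {back_panel, cam, runner}
4. drawer_front@(1, 0) [-x clear] — {back_panel, cam, drawer_front, runner}
5. dowel@(2, 0) [+x clear] — {back_panel, cam, dowel, drawer_front, runner}
6. divider@(0, 0) [-y clear] — {back_panel, cam, divider, dowel, drawer_front, runner}
7. side_panel@(-1, 0) [-y clear] — {back_panel, cam, divider, dowel, drawer_front, runner, side_panel}
8. shelf@(2, 1) [+y clear] — {back_panel, cam, divider, dowel, drawer_front, runner, shelf, side_panel}
9. foot@(0, 2) [-x clear] — {back_panel, cam, divider, dowel, drawer_front, foot, runner, shelf, side_panel}
10. stretcher@(3, 1) [-y clear] — {back_panel, cam, divider, dowel, drawer_front, foot, runner, shelf, side_panel, stretcher}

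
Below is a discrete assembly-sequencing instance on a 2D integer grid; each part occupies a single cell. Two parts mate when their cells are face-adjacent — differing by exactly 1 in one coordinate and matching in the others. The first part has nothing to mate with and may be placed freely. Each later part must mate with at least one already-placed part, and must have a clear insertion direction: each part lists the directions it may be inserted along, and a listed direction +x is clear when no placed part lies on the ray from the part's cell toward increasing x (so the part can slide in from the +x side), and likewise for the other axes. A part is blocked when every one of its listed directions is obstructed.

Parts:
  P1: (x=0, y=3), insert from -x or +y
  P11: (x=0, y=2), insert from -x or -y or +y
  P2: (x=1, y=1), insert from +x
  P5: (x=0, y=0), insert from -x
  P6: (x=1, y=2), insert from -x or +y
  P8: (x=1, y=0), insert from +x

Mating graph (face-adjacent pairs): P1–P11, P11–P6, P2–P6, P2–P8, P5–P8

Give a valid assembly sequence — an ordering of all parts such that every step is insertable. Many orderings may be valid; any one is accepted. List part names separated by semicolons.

P11; P1; P6; P2; P8; P5

1. P11@(0, 2) [-x clear] — {P11}
2. P1@(0, 3) [-x clear] — {P1, P11}
3. P6@(1, 2) [+y clear] — {P1, P11, P6}
4. P2@(1, 1) [+x clear] — {P1, P11, P2, P6}
5. P8@(1, 0) [+x clear] — {P1, P11, P2, P6, P8}
6. P5@(0, 0) [-x clear] — {P1, P11, P2, P5, P6, P8}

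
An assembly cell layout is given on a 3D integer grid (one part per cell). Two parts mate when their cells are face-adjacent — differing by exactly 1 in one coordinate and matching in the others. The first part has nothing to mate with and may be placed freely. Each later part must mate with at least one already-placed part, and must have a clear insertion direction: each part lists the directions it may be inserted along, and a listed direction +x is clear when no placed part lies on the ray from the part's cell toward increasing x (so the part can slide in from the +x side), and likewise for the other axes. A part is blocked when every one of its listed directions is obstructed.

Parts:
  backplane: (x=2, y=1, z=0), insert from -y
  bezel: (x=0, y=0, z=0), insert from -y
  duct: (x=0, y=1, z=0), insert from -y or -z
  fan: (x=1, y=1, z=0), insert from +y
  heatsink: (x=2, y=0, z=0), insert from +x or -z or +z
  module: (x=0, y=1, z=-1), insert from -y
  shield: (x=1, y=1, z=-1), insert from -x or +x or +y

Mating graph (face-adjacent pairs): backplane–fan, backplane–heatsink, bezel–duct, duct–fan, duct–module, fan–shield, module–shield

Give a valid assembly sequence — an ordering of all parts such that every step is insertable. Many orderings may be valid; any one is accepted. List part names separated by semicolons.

duct; module; shield; fan; bezel; backplane; heatsink

1. duct@(0, 1, 0) [-y clear] — {duct}
2. module@(0, 1, -1) [-y clear] — {duct, module}
3. shield@(1, 1, -1) [+x clear] — {duct, module, shield}
4. fan@(1, 1, 0) [+y clear] — {duct, fan, module, shield}
5. bezel@(0, 0, 0) [-y clear] — {bezel, duct, fan, module, shield}
6. backplane@(2, 1, 0) [-y clear] — {backplane, bezel, duct, fan, module, shield}
7. heatsink@(2, 0, 0) [+x clear] — {backplane, bezel, duct, fan, heatsink, module, shield}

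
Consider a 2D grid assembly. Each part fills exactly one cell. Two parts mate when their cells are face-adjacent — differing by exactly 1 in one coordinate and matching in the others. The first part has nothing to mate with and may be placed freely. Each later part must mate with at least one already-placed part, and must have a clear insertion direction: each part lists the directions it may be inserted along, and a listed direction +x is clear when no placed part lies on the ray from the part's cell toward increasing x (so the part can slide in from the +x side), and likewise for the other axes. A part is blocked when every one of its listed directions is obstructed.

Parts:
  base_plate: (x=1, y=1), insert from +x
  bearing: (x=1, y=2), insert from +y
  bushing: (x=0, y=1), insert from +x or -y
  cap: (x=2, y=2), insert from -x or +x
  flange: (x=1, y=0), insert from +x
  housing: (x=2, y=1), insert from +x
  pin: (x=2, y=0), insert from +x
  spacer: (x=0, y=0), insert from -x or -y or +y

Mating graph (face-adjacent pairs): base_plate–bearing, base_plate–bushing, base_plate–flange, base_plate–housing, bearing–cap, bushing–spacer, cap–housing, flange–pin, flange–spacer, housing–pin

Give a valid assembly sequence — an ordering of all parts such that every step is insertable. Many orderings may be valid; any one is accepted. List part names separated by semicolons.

1. base_plate@(1, 1) [+x clear] — {base_plate}
2. bushing@(0, 1) [-y clear] — {base_plate, bushing}
3. housing@(2, 1) [+x clear] — {base_plate, bushing, housing}
4. bearing@(1, 2) [+y clear] — {base_plate, bearing, bushing, housing}
5. cap@(2, 2) [+x clear] — {base_plate, bearing, bushing, cap, housing}
6. spacer@(0, 0) [-x clear] — {base_plate, bearing, bushing, cap, housing, spacer}
7. flange@(1, 0) [+x clear] — {base_plate, bearing, bushing, cap, flange, housing, spacer}
8. pin@(2, 0) [+x clear] — {base_plate, bearing, bushing, cap, flange, housing, pin, spacer}

base_plate; bushing; housing; bearing; cap; spacer; flange; pin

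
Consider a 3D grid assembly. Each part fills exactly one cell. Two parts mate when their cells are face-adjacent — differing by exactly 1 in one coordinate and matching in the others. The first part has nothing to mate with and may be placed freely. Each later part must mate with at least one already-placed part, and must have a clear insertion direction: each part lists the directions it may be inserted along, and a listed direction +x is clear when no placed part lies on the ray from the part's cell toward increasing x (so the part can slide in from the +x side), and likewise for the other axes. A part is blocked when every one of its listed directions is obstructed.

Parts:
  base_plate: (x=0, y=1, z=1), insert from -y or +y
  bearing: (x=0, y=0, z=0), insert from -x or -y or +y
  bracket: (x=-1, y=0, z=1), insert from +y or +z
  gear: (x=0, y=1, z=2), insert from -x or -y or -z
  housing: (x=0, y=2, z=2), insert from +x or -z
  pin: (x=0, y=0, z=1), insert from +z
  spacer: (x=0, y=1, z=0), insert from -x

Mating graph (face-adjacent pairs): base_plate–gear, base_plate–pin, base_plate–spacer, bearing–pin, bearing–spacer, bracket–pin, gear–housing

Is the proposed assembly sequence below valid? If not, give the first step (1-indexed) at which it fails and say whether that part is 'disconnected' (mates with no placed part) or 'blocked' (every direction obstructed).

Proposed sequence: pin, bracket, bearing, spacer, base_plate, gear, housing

Valid

1. pin@(0, 0, 1) [+z clear] — {pin}
2. bracket@(-1, 0, 1) [+y clear] — {bracket, pin}
3. bearing@(0, 0, 0) [-x clear] — {bearing, bracket, pin}
4. spacer@(0, 1, 0) [-x clear] — {bearing, bracket, pin, spacer}
5. base_plate@(0, 1, 1) [+y clear] — {base_plate, bearing, bracket, pin, spacer}
6. gear@(0, 1, 2) [-x clear] — {base_plate, bearing, bracket, gear, pin, spacer}
7. housing@(0, 2, 2) [+x clear] — {base_plate, bearing, bracket, gear, housing, pin, spacer}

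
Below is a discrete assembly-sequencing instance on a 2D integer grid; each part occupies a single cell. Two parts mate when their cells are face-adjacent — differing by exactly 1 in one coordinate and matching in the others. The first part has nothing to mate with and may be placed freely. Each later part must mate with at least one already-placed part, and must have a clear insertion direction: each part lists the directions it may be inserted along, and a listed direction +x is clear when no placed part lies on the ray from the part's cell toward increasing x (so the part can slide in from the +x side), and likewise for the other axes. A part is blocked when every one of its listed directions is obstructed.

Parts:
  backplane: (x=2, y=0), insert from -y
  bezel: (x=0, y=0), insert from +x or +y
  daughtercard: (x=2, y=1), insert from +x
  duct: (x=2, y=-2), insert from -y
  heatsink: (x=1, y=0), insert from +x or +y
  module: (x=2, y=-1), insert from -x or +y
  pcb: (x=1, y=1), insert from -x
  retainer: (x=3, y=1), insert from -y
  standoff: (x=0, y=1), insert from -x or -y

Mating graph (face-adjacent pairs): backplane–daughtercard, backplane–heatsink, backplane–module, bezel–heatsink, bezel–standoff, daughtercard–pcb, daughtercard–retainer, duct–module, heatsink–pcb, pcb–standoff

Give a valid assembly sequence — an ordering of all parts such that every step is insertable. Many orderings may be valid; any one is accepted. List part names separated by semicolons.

1. heatsink@(1, 0) [+x clear] — {heatsink}
2. backplane@(2, 0) [-y clear] — {backplane, heatsink}
3. module@(2, -1) [-x clear] — {backplane, heatsink, module}
4. daughtercard@(2, 1) [+x clear] — {backplane, daughtercard, heatsink, module}
5. bezel@(0, 0) [+y clear] — {backplane, bezel, daughtercard, heatsink, module}
6. pcb@(1, 1) [-x clear] — {backplane, bezel, daughtercard, heatsink, module, pcb}
7. standoff@(0, 1) [-x clear] — {backplane, bezel, daughtercard, heatsink, module, pcb, standoff}
8. duct@(2, -2) [-y clear] — {backplane, bezel, daughtercard, duct, heatsink, module, pcb, standoff}
9. retainer@(3, 1) [-y clear] — {backplane, bezel, daughtercard, duct, heatsink, module, pcb, retainer, standoff}

heatsink; backplane; module; daughtercard; bezel; pcb; standoff; duct; retainer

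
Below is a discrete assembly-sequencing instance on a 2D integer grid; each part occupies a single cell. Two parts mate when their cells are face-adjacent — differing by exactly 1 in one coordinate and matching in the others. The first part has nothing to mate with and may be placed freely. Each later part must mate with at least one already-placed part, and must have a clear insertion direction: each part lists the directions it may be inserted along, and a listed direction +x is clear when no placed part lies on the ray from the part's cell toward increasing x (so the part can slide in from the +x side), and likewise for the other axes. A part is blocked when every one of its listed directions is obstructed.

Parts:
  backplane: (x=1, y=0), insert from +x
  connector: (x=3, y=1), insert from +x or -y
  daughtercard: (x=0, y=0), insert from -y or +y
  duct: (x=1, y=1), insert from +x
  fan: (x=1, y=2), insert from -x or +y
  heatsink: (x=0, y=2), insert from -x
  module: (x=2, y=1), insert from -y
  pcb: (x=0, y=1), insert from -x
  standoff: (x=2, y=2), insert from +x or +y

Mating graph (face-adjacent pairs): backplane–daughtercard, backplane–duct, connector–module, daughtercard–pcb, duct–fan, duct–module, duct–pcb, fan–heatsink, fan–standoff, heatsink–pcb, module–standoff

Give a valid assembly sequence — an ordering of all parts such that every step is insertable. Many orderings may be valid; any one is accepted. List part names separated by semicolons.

standoff; fan; heatsink; pcb; daughtercard; backplane; duct; module; connector

1. standoff@(2, 2) [+x clear] — {standoff}
2. fan@(1, 2) [-x clear] — {fan, standoff}
3. heatsink@(0, 2) [-x clear] — {fan, heatsink, standoff}
4. pcb@(0, 1) [-x clear] — {fan, heatsink, pcb, standoff}
5. daughtercard@(0, 0) [-y clear] — {daughtercard, fan, heatsink, pcb, standoff}
6. backplane@(1, 0) [+x clear] — {backplane, daughtercard, fan, heatsink, pcb, standoff}
7. duct@(1, 1) [+x clear] — {backplane, daughtercard, duct, fan, heatsink, pcb, standoff}
8. module@(2, 1) [-y clear] — {backplane, daughtercard, duct, fan, heatsink, module, pcb, standoff}
9. connector@(3, 1) [+x clear] — {backplane, connector, daughtercard, duct, fan, heatsink, module, pcb, standoff}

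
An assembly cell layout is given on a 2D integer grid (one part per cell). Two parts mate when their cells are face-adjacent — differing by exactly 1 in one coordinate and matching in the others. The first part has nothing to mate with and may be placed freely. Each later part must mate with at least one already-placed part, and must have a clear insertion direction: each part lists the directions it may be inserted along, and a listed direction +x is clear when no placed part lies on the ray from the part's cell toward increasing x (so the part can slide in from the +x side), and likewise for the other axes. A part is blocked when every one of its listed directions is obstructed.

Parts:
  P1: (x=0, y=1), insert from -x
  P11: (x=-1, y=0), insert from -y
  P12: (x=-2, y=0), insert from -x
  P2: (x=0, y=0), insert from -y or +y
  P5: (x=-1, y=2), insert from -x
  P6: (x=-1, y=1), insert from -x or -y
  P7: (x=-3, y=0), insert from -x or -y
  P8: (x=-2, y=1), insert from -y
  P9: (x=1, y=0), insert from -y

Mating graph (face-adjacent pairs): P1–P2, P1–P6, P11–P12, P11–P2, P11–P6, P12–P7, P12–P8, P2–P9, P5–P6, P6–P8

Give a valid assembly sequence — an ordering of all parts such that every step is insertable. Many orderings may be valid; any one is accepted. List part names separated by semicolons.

1. P9@(1, 0) [-y clear] — {P9}
2. P2@(0, 0) [-y clear] — {P2, P9}
3. P11@(-1, 0) [-y clear] — {P11, P2, P9}
4. P1@(0, 1) [-x clear] — {P1, P11, P2, P9}
5. P6@(-1, 1) [-x clear] — {P1, P11, P2, P6, P9}
6. P8@(-2, 1) [-y clear] — {P1, P11, P2, P6, P8, P9}
7. P12@(-2, 0) [-x clear] — {P1, P11, P12, P2, P6, P8, P9}
8. P7@(-3, 0) [-x clear] — {P1, P11, P12, P2, P6, P7, P8, P9}
9. P5@(-1, 2) [-x clear] — {P1, P11, P12, P2, P5, P6, P7, P8, P9}

P9; P2; P11; P1; P6; P8; P12; P7; P5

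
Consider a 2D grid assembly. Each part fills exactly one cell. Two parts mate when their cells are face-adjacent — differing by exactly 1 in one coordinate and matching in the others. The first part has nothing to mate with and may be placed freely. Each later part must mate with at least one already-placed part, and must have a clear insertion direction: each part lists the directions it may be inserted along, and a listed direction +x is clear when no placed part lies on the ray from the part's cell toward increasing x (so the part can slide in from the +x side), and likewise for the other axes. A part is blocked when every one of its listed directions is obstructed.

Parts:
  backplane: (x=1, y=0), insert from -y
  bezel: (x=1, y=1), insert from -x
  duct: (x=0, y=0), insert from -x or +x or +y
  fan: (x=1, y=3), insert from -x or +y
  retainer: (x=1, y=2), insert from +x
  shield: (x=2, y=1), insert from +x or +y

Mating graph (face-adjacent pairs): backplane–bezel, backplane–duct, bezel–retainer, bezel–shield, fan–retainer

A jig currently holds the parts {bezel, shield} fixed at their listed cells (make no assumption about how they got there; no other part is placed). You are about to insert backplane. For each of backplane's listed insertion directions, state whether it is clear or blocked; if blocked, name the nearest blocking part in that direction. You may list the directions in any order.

-y: ray from backplane(1, 0) has no placed part ⇒ clear

-y: clear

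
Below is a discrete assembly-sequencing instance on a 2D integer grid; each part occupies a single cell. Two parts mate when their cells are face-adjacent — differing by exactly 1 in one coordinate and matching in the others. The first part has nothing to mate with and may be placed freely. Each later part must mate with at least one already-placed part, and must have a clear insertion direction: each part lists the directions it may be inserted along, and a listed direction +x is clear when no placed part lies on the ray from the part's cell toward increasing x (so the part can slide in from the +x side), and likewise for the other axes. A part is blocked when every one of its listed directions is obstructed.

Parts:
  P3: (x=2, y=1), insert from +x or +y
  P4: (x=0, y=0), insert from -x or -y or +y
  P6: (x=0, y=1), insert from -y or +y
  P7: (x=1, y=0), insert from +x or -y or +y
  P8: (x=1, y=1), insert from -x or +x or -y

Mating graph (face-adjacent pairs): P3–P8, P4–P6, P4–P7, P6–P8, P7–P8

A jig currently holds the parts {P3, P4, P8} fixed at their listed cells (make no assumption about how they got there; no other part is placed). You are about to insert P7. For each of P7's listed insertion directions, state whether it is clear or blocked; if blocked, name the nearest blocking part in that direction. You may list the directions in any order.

+x: clear; +y: blocked by P8; -y: clear

+x: ray from P7(1, 0) has no placed part ⇒ clear
-y: ray from P7(1, 0) has no placed part ⇒ clear
+y: nearest on ray is P8@(1, 1) ⇒ blocked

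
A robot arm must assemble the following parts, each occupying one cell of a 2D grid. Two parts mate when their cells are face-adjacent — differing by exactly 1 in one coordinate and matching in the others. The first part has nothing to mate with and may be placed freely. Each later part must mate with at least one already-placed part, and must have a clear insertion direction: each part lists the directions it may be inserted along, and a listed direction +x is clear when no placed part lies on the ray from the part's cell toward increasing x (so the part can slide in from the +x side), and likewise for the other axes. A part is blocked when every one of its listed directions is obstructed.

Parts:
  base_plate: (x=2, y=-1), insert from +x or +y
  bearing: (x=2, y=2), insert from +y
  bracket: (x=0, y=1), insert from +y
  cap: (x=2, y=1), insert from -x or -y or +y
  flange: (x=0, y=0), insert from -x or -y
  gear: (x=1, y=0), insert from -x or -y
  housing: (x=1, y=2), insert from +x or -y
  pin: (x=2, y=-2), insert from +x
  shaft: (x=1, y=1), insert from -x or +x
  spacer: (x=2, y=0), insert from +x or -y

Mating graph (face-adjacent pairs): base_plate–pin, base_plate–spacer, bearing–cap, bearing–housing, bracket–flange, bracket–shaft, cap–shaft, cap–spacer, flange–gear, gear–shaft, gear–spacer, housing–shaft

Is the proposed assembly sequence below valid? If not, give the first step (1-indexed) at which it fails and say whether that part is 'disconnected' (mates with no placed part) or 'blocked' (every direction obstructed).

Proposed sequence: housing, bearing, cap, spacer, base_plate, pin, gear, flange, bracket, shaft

Invalid at step 10 (blocked)

1. housing@(1, 2) [+x clear] — {housing}
2. bearing@(2, 2) [+y clear] — {bearing, housing}
3. cap@(2, 1) [-x clear] — {bearing, cap, housing}
4. spacer@(2, 0) [+x clear] — {bearing, cap, housing, spacer}
5. base_plate@(2, -1) [+x clear] — {base_plate, bearing, cap, housing, spacer}
6. pin@(2, -2) [+x clear] — {base_plate, bearing, cap, housing, pin, spacer}
7. gear@(1, 0) [-x clear] — {base_plate, bearing, cap, gear, housing, pin, spacer}
8. flange@(0, 0) [-x clear] — {base_plate, bearing, cap, flange, gear, housing, pin, spacer}
9. bracket@(0, 1) [+y clear] — {base_plate, bearing, bracket, cap, flange, gear, housing, pin, spacer}
10. shaft@(1, 1) — -x/+x all obstructed ⇒ blocked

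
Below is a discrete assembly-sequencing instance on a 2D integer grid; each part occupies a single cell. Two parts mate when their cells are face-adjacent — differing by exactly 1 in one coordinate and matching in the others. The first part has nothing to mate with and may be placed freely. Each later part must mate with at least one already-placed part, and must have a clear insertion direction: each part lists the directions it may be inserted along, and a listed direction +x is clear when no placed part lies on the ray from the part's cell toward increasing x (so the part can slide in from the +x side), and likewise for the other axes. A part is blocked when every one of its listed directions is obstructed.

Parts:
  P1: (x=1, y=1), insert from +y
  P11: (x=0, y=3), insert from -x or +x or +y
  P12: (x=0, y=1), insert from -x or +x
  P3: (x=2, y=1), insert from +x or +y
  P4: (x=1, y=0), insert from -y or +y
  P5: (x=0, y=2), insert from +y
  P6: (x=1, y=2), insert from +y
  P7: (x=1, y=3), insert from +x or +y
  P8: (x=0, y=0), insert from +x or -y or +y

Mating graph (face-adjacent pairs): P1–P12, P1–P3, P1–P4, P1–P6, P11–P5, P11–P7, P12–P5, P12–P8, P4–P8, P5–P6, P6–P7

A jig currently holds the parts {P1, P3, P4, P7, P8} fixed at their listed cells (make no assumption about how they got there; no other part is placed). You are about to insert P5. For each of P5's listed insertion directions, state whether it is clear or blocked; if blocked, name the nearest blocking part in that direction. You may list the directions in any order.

+y: clear

+y: ray from P5(0, 2) has no placed part ⇒ clear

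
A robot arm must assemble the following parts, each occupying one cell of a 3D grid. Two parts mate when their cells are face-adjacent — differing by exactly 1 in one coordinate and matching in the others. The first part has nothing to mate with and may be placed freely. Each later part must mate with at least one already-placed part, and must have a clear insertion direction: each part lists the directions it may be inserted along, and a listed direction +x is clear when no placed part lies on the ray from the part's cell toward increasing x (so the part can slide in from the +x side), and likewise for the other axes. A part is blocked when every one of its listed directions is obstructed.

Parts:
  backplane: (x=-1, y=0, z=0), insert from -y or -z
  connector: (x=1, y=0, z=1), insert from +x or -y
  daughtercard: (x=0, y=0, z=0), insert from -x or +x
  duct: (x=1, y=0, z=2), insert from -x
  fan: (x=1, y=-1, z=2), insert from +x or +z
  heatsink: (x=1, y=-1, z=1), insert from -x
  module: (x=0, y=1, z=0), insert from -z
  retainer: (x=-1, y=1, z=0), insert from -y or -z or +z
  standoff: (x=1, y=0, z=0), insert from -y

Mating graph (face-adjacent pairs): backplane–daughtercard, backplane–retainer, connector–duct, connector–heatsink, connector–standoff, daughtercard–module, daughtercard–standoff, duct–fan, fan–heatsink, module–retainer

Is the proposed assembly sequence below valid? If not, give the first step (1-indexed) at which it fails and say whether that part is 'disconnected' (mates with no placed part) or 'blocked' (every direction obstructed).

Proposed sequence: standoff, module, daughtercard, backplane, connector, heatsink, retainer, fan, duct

Invalid at step 2 (disconnected)

1. standoff@(1, 0, 0) [-y clear] — {standoff}
2. module@(0, 1, 0) — no placed neighbour ⇒ disconnected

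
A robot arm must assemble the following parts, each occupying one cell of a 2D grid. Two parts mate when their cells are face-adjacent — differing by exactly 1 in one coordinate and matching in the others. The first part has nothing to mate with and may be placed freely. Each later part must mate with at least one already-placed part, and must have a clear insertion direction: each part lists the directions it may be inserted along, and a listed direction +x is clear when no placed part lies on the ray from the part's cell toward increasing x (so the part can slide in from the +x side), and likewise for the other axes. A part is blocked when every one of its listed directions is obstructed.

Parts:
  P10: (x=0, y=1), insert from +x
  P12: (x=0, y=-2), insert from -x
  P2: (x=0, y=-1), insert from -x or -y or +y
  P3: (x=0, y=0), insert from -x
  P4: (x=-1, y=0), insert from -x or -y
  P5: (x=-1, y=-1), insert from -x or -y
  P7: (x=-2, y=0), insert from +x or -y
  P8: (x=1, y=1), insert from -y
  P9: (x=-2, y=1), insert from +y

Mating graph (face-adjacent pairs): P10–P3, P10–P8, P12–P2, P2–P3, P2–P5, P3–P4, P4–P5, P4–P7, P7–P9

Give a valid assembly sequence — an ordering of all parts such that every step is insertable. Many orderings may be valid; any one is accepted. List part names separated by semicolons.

1. P10@(0, 1) [+x clear] — {P10}
2. P3@(0, 0) [-x clear] — {P10, P3}
3. P2@(0, -1) [-x clear] — {P10, P2, P3}
4. P5@(-1, -1) [-x clear] — {P10, P2, P3, P5}
5. P8@(1, 1) [-y clear] — {P10, P2, P3, P5, P8}
6. P12@(0, -2) [-x clear] — {P10, P12, P2, P3, P5, P8}
7. P4@(-1, 0) [-x clear] — {P10, P12, P2, P3, P4, P5, P8}
8. P7@(-2, 0) [-y clear] — {P10, P12, P2, P3, P4, P5, P7, P8}
9. P9@(-2, 1) [+y clear] — {P10, P12, P2, P3, P4, P5, P7, P8, P9}

P10; P3; P2; P5; P8; P12; P4; P7; P9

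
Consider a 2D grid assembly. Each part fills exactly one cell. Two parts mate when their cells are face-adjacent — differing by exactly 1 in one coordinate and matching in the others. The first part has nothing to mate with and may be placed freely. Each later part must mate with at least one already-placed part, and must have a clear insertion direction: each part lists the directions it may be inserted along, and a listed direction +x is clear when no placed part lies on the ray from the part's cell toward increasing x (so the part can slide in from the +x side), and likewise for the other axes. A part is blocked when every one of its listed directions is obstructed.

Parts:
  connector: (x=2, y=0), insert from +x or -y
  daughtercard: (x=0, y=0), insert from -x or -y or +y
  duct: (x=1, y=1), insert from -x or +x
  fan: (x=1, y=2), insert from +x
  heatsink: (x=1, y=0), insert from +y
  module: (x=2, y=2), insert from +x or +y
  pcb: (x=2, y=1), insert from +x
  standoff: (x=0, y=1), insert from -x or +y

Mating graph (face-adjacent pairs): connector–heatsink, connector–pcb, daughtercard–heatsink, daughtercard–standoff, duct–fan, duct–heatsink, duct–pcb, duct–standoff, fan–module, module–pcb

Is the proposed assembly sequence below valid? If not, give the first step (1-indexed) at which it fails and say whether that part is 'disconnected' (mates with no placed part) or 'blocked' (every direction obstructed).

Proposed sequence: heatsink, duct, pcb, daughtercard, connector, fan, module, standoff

Valid

1. heatsink@(1, 0) [+y clear] — {heatsink}
2. duct@(1, 1) [-x clear] — {duct, heatsink}
3. pcb@(2, 1) [+x clear] — {duct, heatsink, pcb}
4. daughtercard@(0, 0) [-x clear] — {daughtercard, duct, heatsink, pcb}
5. connector@(2, 0) [+x clear] — {connector, daughtercard, duct, heatsink, pcb}
6. fan@(1, 2) [+x clear] — {connector, daughtercard, duct, fan, heatsink, pcb}
7. module@(2, 2) [+x clear] — {connector, daughtercard, duct, fan, heatsink, module, pcb}
8. standoff@(0, 1) [-x clear] — {connector, daughtercard, duct, fan, heatsink, module, pcb, standoff}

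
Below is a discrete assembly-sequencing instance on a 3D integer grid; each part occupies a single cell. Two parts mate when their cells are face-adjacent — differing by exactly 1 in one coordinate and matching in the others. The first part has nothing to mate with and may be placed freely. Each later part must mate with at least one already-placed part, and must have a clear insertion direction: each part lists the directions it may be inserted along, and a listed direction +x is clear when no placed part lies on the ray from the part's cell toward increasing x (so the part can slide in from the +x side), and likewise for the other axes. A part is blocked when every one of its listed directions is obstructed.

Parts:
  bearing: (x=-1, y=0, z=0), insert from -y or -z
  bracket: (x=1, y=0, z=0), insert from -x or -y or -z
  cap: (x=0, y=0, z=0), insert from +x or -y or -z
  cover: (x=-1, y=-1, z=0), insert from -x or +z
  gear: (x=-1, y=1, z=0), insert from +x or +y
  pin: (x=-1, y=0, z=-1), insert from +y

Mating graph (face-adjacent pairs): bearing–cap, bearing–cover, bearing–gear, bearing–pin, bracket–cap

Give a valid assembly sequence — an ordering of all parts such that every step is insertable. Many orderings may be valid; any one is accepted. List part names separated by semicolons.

cap; bearing; bracket; pin; gear; cover

1. cap@(0, 0, 0) [+x clear] — {cap}
2. bearing@(-1, 0, 0) [-y clear] — {bearing, cap}
3. bracket@(1, 0, 0) [-y clear] — {bearing, bracket, cap}
4. pin@(-1, 0, -1) [+y clear] — {bearing, bracket, cap, pin}
5. gear@(-1, 1, 0) [+x clear] — {bearing, bracket, cap, gear, pin}
6. cover@(-1, -1, 0) [-x clear] — {bearing, bracket, cap, cover, gear, pin}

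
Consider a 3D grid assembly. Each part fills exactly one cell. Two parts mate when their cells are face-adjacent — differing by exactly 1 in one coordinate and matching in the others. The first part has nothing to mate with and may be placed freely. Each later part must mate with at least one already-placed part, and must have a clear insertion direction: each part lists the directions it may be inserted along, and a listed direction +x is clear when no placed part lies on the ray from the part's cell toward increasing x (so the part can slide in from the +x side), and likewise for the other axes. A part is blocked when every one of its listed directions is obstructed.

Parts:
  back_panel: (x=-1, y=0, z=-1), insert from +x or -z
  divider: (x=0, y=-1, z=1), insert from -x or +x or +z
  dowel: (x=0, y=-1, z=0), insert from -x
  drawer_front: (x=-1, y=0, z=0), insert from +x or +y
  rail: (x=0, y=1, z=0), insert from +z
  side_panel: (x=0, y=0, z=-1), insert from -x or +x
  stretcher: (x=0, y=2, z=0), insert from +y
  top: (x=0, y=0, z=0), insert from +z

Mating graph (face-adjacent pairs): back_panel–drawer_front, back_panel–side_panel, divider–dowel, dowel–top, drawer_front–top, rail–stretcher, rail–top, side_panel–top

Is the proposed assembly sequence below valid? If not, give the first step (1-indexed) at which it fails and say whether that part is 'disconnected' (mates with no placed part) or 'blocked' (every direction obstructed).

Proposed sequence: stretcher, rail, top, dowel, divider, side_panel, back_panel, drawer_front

1. stretcher@(0, 2, 0) [+y clear] — {stretcher}
2. rail@(0, 1, 0) [+z clear] — {rail, stretcher}
3. top@(0, 0, 0) [+z clear] — {rail, stretcher, top}
4. dowel@(0, -1, 0) [-x clear] — {dowel, rail, stretcher, top}
5. divider@(0, -1, 1) [-x clear] — {divider, dowel, rail, stretcher, top}
6. side_panel@(0, 0, -1) [-x clear] — {divider, dowel, rail, side_panel, stretcher, top}
7. back_panel@(-1, 0, -1) [-z clear] — {back_panel, divider, dowel, rail, side_panel, stretcher, top}
8. drawer_front@(-1, 0, 0) [+y clear] — {back_panel, divider, dowel, drawer_front, rail, side_panel, stretcher, top}

Valid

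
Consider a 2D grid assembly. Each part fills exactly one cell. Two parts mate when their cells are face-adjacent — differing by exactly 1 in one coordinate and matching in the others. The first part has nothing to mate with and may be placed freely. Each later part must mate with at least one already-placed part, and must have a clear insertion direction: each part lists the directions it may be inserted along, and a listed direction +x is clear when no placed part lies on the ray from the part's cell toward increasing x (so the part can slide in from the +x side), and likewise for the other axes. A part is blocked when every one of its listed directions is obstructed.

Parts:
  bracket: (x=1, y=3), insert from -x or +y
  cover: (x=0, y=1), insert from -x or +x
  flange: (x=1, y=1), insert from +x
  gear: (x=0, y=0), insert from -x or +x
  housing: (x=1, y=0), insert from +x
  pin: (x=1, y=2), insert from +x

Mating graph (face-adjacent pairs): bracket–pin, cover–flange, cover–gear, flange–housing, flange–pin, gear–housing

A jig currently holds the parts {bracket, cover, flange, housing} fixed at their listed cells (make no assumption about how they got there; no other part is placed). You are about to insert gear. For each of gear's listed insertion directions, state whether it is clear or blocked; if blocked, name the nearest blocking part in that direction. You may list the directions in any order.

-x: ray from gear(0, 0) has no placed part ⇒ clear
+x: nearest on ray is housing@(1, 0) ⇒ blocked

+x: blocked by housing; -x: clear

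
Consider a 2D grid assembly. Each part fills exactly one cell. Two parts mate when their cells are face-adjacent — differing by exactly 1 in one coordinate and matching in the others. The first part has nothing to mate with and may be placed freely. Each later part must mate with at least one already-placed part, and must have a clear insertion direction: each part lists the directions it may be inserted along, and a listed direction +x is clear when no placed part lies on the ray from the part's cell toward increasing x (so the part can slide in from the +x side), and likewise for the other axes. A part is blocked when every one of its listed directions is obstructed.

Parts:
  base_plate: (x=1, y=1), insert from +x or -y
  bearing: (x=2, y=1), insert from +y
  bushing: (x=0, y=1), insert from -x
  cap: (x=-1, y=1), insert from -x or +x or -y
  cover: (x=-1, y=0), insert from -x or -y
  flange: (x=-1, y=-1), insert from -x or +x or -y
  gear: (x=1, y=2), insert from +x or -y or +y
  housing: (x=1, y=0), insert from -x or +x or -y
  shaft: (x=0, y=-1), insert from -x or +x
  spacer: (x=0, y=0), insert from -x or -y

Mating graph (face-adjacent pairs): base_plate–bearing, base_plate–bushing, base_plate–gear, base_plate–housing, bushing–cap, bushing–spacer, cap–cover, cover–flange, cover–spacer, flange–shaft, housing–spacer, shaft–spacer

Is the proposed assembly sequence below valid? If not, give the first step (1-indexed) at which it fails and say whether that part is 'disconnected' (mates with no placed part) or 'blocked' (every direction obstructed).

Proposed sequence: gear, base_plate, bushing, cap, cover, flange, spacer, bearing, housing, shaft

1. gear@(1, 2) [+x clear] — {gear}
2. base_plate@(1, 1) [+x clear] — {base_plate, gear}
3. bushing@(0, 1) [-x clear] — {base_plate, bushing, gear}
4. cap@(-1, 1) [-x clear] — {base_plate, bushing, cap, gear}
5. cover@(-1, 0) [-x clear] — {base_plate, bushing, cap, cover, gear}
6. flange@(-1, -1) [-x clear] — {base_plate, bushing, cap, cover, flange, gear}
7. spacer@(0, 0) [-y clear] — {base_plate, bushing, cap, cover, flange, gear, spacer}
8. bearing@(2, 1) [+y clear] — {base_plate, bearing, bushing, cap, cover, flange, gear, spacer}
9. housing@(1, 0) [+x clear] — {base_plate, bearing, bushing, cap, cover, flange, gear, housing, spacer}
10. shaft@(0, -1) [+x clear] — {base_plate, bearing, bushing, cap, cover, flange, gear, housing, shaft, spacer}

Valid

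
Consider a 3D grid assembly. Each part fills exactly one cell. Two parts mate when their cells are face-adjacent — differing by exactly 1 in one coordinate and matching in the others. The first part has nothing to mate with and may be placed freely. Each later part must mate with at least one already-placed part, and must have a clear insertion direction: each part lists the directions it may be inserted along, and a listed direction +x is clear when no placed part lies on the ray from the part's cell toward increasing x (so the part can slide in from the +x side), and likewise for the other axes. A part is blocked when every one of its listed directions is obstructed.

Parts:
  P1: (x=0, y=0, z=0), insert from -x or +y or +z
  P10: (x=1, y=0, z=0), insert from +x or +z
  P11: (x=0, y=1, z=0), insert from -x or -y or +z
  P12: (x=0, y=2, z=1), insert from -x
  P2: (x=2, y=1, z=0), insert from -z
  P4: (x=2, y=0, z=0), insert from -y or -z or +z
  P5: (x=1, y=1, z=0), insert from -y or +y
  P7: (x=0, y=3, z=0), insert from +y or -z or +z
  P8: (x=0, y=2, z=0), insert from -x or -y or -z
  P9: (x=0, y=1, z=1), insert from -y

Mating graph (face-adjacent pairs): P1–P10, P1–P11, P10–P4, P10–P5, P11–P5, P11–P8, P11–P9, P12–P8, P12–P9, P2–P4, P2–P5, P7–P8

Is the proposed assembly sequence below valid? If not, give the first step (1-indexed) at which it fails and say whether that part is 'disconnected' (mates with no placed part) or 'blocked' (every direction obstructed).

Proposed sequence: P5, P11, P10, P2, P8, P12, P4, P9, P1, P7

1. P5@(1, 1, 0) [-y clear] — {P5}
2. P11@(0, 1, 0) [-x clear] — {P11, P5}
3. P10@(1, 0, 0) [+x clear] — {P10, P11, P5}
4. P2@(2, 1, 0) [-z clear] — {P10, P11, P2, P5}
5. P8@(0, 2, 0) [-x clear] — {P10, P11, P2, P5, P8}
6. P12@(0, 2, 1) [-x clear] — {P10, P11, P12, P2, P5, P8}
7. P4@(2, 0, 0) [-y clear] — {P10, P11, P12, P2, P4, P5, P8}
8. P9@(0, 1, 1) [-y clear] — {P10, P11, P12, P2, P4, P5, P8, P9}
9. P1@(0, 0, 0) [-x clear] — {P1, P10, P11, P12, P2, P4, P5, P8, P9}
10. P7@(0, 3, 0) [+y clear] — {P1, P10, P11, P12, P2, P4, P5, P7, P8, P9}

Valid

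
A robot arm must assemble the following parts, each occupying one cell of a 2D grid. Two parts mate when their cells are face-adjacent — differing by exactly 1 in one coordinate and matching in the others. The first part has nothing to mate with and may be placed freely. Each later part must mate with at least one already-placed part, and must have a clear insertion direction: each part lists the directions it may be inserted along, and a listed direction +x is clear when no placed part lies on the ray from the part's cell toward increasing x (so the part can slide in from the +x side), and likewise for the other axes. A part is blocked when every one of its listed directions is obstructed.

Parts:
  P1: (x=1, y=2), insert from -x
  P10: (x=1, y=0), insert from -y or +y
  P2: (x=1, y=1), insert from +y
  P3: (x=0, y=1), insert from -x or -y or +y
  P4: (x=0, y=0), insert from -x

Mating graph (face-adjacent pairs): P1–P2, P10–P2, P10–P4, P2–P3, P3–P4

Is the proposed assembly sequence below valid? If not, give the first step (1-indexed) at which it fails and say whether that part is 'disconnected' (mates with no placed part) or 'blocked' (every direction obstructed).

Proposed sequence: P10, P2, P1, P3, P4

Valid

1. P10@(1, 0) [-y clear] — {P10}
2. P2@(1, 1) [+y clear] — {P10, P2}
3. P1@(1, 2) [-x clear] — {P1, P10, P2}
4. P3@(0, 1) [-x clear] — {P1, P10, P2, P3}
5. P4@(0, 0) [-x clear] — {P1, P10, P2, P3, P4}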